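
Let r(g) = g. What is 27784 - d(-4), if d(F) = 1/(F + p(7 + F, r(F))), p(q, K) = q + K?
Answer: 138921/5 ≈ 27784.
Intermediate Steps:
p(q, K) = K + q
d(F) = 1/(7 + 3*F) (d(F) = 1/(F + (F + (7 + F))) = 1/(F + (7 + 2*F)) = 1/(7 + 3*F))
27784 - d(-4) = 27784 - 1/(7 + 3*(-4)) = 27784 - 1/(7 - 12) = 27784 - 1/(-5) = 27784 - 1*(-⅕) = 27784 + ⅕ = 138921/5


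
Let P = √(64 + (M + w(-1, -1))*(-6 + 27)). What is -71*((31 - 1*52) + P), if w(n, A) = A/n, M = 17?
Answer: 1491 - 71*√442 ≈ -1.6895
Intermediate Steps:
P = √442 (P = √(64 + (17 - 1/(-1))*(-6 + 27)) = √(64 + (17 - 1*(-1))*21) = √(64 + (17 + 1)*21) = √(64 + 18*21) = √(64 + 378) = √442 ≈ 21.024)
-71*((31 - 1*52) + P) = -71*((31 - 1*52) + √442) = -71*((31 - 52) + √442) = -71*(-21 + √442) = 1491 - 71*√442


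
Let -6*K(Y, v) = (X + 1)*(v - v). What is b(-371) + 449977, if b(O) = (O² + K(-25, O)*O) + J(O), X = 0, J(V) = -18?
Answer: 587600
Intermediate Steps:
K(Y, v) = 0 (K(Y, v) = -(0 + 1)*(v - v)/6 = -0/6 = -⅙*0 = 0)
b(O) = -18 + O² (b(O) = (O² + 0*O) - 18 = (O² + 0) - 18 = O² - 18 = -18 + O²)
b(-371) + 449977 = (-18 + (-371)²) + 449977 = (-18 + 137641) + 449977 = 137623 + 449977 = 587600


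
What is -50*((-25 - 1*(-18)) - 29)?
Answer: 1800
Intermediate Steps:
-50*((-25 - 1*(-18)) - 29) = -50*((-25 + 18) - 29) = -50*(-7 - 29) = -50*(-36) = 1800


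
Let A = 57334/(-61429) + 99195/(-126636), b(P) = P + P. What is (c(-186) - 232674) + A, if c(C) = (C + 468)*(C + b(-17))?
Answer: -764209921281565/2593040948 ≈ -2.9472e+5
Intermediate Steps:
b(P) = 2*P
A = -4451332693/2593040948 (A = 57334*(-1/61429) + 99195*(-1/126636) = -57334/61429 - 33065/42212 = -4451332693/2593040948 ≈ -1.7166)
c(C) = (-34 + C)*(468 + C) (c(C) = (C + 468)*(C + 2*(-17)) = (468 + C)*(C - 34) = (468 + C)*(-34 + C) = (-34 + C)*(468 + C))
(c(-186) - 232674) + A = ((-15912 + (-186)**2 + 434*(-186)) - 232674) - 4451332693/2593040948 = ((-15912 + 34596 - 80724) - 232674) - 4451332693/2593040948 = (-62040 - 232674) - 4451332693/2593040948 = -294714 - 4451332693/2593040948 = -764209921281565/2593040948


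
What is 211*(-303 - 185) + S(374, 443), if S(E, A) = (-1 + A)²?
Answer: 92396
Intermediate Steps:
211*(-303 - 185) + S(374, 443) = 211*(-303 - 185) + (-1 + 443)² = 211*(-488) + 442² = -102968 + 195364 = 92396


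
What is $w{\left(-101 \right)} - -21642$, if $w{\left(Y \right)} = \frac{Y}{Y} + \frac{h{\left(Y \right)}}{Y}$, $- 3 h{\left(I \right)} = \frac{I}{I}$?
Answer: $\frac{6557830}{303} \approx 21643.0$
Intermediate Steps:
$h{\left(I \right)} = - \frac{1}{3}$ ($h{\left(I \right)} = - \frac{I \frac{1}{I}}{3} = \left(- \frac{1}{3}\right) 1 = - \frac{1}{3}$)
$w{\left(Y \right)} = 1 - \frac{1}{3 Y}$ ($w{\left(Y \right)} = \frac{Y}{Y} - \frac{1}{3 Y} = 1 - \frac{1}{3 Y}$)
$w{\left(-101 \right)} - -21642 = \frac{- \frac{1}{3} - 101}{-101} - -21642 = \left(- \frac{1}{101}\right) \left(- \frac{304}{3}\right) + 21642 = \frac{304}{303} + 21642 = \frac{6557830}{303}$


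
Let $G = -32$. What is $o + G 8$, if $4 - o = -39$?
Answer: $-213$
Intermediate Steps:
$o = 43$ ($o = 4 - -39 = 4 + 39 = 43$)
$o + G 8 = 43 - 256 = -213$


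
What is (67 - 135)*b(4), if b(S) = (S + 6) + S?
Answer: -952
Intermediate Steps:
b(S) = 6 + 2*S (b(S) = (6 + S) + S = 6 + 2*S)
(67 - 135)*b(4) = (67 - 135)*(6 + 2*4) = -68*(6 + 8) = -68*14 = -952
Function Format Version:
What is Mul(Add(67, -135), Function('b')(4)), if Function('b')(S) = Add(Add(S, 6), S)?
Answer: -952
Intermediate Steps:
Function('b')(S) = Add(6, Mul(2, S)) (Function('b')(S) = Add(Add(6, S), S) = Add(6, Mul(2, S)))
Mul(Add(67, -135), Function('b')(4)) = Mul(Add(67, -135), Add(6, Mul(2, 4))) = Mul(-68, Add(6, 8)) = Mul(-68, 14) = -952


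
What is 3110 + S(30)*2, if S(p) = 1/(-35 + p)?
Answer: 15548/5 ≈ 3109.6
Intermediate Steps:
3110 + S(30)*2 = 3110 + 2/(-35 + 30) = 3110 + 2/(-5) = 3110 - 1/5*2 = 3110 - 2/5 = 15548/5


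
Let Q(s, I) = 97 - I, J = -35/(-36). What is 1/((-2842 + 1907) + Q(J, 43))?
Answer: -1/881 ≈ -0.0011351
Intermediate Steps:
J = 35/36 (J = -35*(-1/36) = 35/36 ≈ 0.97222)
1/((-2842 + 1907) + Q(J, 43)) = 1/((-2842 + 1907) + (97 - 1*43)) = 1/(-935 + (97 - 43)) = 1/(-935 + 54) = 1/(-881) = -1/881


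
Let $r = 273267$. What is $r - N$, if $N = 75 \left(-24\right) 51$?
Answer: $365067$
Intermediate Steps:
$N = -91800$ ($N = \left(-1800\right) 51 = -91800$)
$r - N = 273267 - -91800 = 273267 + 91800 = 365067$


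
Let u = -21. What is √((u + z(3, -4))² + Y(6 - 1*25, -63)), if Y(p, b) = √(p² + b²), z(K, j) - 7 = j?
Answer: √(324 + √4330) ≈ 19.743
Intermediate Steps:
z(K, j) = 7 + j
Y(p, b) = √(b² + p²)
√((u + z(3, -4))² + Y(6 - 1*25, -63)) = √((-21 + (7 - 4))² + √((-63)² + (6 - 1*25)²)) = √((-21 + 3)² + √(3969 + (6 - 25)²)) = √((-18)² + √(3969 + (-19)²)) = √(324 + √(3969 + 361)) = √(324 + √4330)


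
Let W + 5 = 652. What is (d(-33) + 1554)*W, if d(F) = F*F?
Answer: 1710021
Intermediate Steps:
W = 647 (W = -5 + 652 = 647)
d(F) = F**2
(d(-33) + 1554)*W = ((-33)**2 + 1554)*647 = (1089 + 1554)*647 = 2643*647 = 1710021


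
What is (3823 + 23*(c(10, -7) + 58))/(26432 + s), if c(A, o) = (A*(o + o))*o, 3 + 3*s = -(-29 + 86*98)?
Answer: 83091/70894 ≈ 1.1720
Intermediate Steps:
s = -8402/3 (s = -1 + (-(-29 + 86*98))/3 = -1 + (-(-29 + 8428))/3 = -1 + (-1*8399)/3 = -1 + (⅓)*(-8399) = -1 - 8399/3 = -8402/3 ≈ -2800.7)
c(A, o) = 2*A*o² (c(A, o) = (A*(2*o))*o = (2*A*o)*o = 2*A*o²)
(3823 + 23*(c(10, -7) + 58))/(26432 + s) = (3823 + 23*(2*10*(-7)² + 58))/(26432 - 8402/3) = (3823 + 23*(2*10*49 + 58))/(70894/3) = (3823 + 23*(980 + 58))*(3/70894) = (3823 + 23*1038)*(3/70894) = (3823 + 23874)*(3/70894) = 27697*(3/70894) = 83091/70894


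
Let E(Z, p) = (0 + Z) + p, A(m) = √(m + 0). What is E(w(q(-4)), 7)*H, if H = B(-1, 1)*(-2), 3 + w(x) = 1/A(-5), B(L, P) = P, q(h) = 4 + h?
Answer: -8 + 2*I*√5/5 ≈ -8.0 + 0.89443*I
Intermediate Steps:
A(m) = √m
w(x) = -3 - I*√5/5 (w(x) = -3 + 1/(√(-5)) = -3 + 1/(I*√5) = -3 - I*√5/5)
E(Z, p) = Z + p
H = -2 (H = 1*(-2) = -2)
E(w(q(-4)), 7)*H = ((-3 - I*√5/5) + 7)*(-2) = (4 - I*√5/5)*(-2) = -8 + 2*I*√5/5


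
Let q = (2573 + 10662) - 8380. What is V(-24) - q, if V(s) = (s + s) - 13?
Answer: -4916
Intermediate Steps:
V(s) = -13 + 2*s (V(s) = 2*s - 13 = -13 + 2*s)
q = 4855 (q = 13235 - 8380 = 4855)
V(-24) - q = (-13 + 2*(-24)) - 1*4855 = (-13 - 48) - 4855 = -61 - 4855 = -4916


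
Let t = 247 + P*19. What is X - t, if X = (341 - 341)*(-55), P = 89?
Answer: -1938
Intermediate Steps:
t = 1938 (t = 247 + 89*19 = 247 + 1691 = 1938)
X = 0 (X = 0*(-55) = 0)
X - t = 0 - 1*1938 = 0 - 1938 = -1938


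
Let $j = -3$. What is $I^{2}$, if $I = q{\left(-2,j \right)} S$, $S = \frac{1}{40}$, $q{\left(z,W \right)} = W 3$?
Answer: $\frac{81}{1600} \approx 0.050625$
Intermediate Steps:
$q{\left(z,W \right)} = 3 W$
$S = \frac{1}{40} \approx 0.025$
$I = - \frac{9}{40}$ ($I = 3 \left(-3\right) \frac{1}{40} = \left(-9\right) \frac{1}{40} = - \frac{9}{40} \approx -0.225$)
$I^{2} = \left(- \frac{9}{40}\right)^{2} = \frac{81}{1600}$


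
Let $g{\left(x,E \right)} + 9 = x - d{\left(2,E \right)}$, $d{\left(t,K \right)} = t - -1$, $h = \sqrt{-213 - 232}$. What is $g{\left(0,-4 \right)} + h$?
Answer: $-12 + i \sqrt{445} \approx -12.0 + 21.095 i$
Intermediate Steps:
$h = i \sqrt{445}$ ($h = \sqrt{-445} = i \sqrt{445} \approx 21.095 i$)
$d{\left(t,K \right)} = 1 + t$ ($d{\left(t,K \right)} = t + 1 = 1 + t$)
$g{\left(x,E \right)} = -12 + x$ ($g{\left(x,E \right)} = -9 + \left(x - \left(1 + 2\right)\right) = -9 + \left(x - 3\right) = -9 + \left(-3 + x\right) = -12 + x$)
$g{\left(0,-4 \right)} + h = \left(-12 + 0\right) + i \sqrt{445} = -12 + i \sqrt{445}$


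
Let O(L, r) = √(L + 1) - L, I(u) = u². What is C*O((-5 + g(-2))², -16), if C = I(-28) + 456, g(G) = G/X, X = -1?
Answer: -11160 + 1240*√10 ≈ -7238.8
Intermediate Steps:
g(G) = -G (g(G) = G/(-1) = G*(-1) = -G)
O(L, r) = √(1 + L) - L
C = 1240 (C = (-28)² + 456 = 784 + 456 = 1240)
C*O((-5 + g(-2))², -16) = 1240*(√(1 + (-5 - 1*(-2))²) - (-5 - 1*(-2))²) = 1240*(√(1 + (-5 + 2)²) - (-5 + 2)²) = 1240*(√(1 + (-3)²) - 1*(-3)²) = 1240*(√(1 + 9) - 1*9) = 1240*(√10 - 9) = 1240*(-9 + √10) = -11160 + 1240*√10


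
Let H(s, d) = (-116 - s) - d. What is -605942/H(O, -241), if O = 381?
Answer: 302971/128 ≈ 2367.0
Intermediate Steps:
H(s, d) = -116 - d - s
-605942/H(O, -241) = -605942/(-116 - 1*(-241) - 1*381) = -605942/(-116 + 241 - 381) = -605942/(-256) = -605942*(-1/256) = 302971/128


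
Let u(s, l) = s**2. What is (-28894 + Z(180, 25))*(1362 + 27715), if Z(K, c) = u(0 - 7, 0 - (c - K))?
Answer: -838726065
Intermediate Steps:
Z(K, c) = 49 (Z(K, c) = (0 - 7)**2 = (-7)**2 = 49)
(-28894 + Z(180, 25))*(1362 + 27715) = (-28894 + 49)*(1362 + 27715) = -28845*29077 = -838726065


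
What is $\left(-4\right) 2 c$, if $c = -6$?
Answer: $48$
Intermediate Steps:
$\left(-4\right) 2 c = \left(-4\right) 2 \left(-6\right) = \left(-8\right) \left(-6\right) = 48$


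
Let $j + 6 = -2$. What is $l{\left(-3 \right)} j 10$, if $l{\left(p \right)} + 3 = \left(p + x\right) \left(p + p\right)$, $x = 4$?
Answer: $720$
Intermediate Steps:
$l{\left(p \right)} = -3 + 2 p \left(4 + p\right)$ ($l{\left(p \right)} = -3 + \left(p + 4\right) \left(p + p\right) = -3 + \left(4 + p\right) 2 p = -3 + 2 p \left(4 + p\right)$)
$j = -8$ ($j = -6 - 2 = -8$)
$l{\left(-3 \right)} j 10 = \left(-3 + 2 \left(-3\right)^{2} + 8 \left(-3\right)\right) \left(-8\right) 10 = \left(-3 + 2 \cdot 9 - 24\right) \left(-8\right) 10 = \left(-3 + 18 - 24\right) \left(-8\right) 10 = \left(-9\right) \left(-8\right) 10 = 72 \cdot 10 = 720$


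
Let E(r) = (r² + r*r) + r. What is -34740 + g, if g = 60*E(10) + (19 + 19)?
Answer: -22102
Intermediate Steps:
E(r) = r + 2*r² (E(r) = (r² + r²) + r = 2*r² + r = r + 2*r²)
g = 12638 (g = 60*(10*(1 + 2*10)) + (19 + 19) = 60*(10*(1 + 20)) + 38 = 60*(10*21) + 38 = 60*210 + 38 = 12600 + 38 = 12638)
-34740 + g = -34740 + 12638 = -22102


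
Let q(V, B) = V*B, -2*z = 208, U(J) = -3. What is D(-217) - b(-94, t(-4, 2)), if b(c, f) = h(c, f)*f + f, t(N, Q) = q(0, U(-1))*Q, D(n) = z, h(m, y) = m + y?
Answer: -104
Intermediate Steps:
z = -104 (z = -½*208 = -104)
D(n) = -104
q(V, B) = B*V
t(N, Q) = 0 (t(N, Q) = (-3*0)*Q = 0*Q = 0)
b(c, f) = f + f*(c + f) (b(c, f) = (c + f)*f + f = f*(c + f) + f = f + f*(c + f))
D(-217) - b(-94, t(-4, 2)) = -104 - 0*(1 - 94 + 0) = -104 - 0*(-93) = -104 - 1*0 = -104 + 0 = -104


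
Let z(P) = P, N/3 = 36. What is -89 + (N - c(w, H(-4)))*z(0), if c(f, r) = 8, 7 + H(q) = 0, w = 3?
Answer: -89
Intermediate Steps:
H(q) = -7 (H(q) = -7 + 0 = -7)
N = 108 (N = 3*36 = 108)
-89 + (N - c(w, H(-4)))*z(0) = -89 + (108 - 1*8)*0 = -89 + (108 - 8)*0 = -89 + 100*0 = -89 + 0 = -89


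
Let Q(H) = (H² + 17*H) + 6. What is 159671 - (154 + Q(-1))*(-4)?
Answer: 160247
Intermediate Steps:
Q(H) = 6 + H² + 17*H
159671 - (154 + Q(-1))*(-4) = 159671 - (154 + (6 + (-1)² + 17*(-1)))*(-4) = 159671 - (154 + (6 + 1 - 17))*(-4) = 159671 - (154 - 10)*(-4) = 159671 - 144*(-4) = 159671 - 1*(-576) = 159671 + 576 = 160247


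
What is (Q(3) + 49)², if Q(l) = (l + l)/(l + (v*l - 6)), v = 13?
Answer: 87025/36 ≈ 2417.4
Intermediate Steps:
Q(l) = 2*l/(-6 + 14*l) (Q(l) = (l + l)/(l + (13*l - 6)) = (2*l)/(l + (-6 + 13*l)) = (2*l)/(-6 + 14*l) = 2*l/(-6 + 14*l))
(Q(3) + 49)² = (3/(-3 + 7*3) + 49)² = (3/(-3 + 21) + 49)² = (3/18 + 49)² = (3*(1/18) + 49)² = (⅙ + 49)² = (295/6)² = 87025/36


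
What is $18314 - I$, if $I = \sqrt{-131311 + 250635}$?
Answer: $18314 - 2 \sqrt{29831} \approx 17969.0$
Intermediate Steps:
$I = 2 \sqrt{29831}$ ($I = \sqrt{119324} = 2 \sqrt{29831} \approx 345.43$)
$18314 - I = 18314 - 2 \sqrt{29831}$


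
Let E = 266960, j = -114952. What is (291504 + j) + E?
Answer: 443512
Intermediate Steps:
(291504 + j) + E = (291504 - 114952) + 266960 = 176552 + 266960 = 443512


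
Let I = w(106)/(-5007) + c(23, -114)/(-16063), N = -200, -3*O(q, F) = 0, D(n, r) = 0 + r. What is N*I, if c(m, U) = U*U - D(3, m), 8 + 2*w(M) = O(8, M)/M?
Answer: 12978311800/80427441 ≈ 161.37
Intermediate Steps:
D(n, r) = r
O(q, F) = 0 (O(q, F) = -⅓*0 = 0)
w(M) = -4 (w(M) = -4 + (0/M)/2 = -4 + (½)*0 = -4 + 0 = -4)
c(m, U) = U² - m (c(m, U) = U*U - m = U² - m)
I = -64891559/80427441 (I = -4/(-5007) + ((-114)² - 1*23)/(-16063) = -4*(-1/5007) + (12996 - 23)*(-1/16063) = 4/5007 + 12973*(-1/16063) = 4/5007 - 12973/16063 = -64891559/80427441 ≈ -0.80683)
N*I = -200*(-64891559/80427441) = 12978311800/80427441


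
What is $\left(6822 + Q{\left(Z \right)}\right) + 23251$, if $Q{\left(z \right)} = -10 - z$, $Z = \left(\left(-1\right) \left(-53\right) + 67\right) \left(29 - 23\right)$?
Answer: $29343$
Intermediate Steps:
$Z = 720$ ($Z = \left(53 + 67\right) 6 = 120 \cdot 6 = 720$)
$\left(6822 + Q{\left(Z \right)}\right) + 23251 = \left(6822 - 730\right) + 23251 = 6092 + 23251 = 29343$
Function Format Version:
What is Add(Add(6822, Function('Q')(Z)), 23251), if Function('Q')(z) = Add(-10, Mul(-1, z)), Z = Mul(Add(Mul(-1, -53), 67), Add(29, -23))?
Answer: 29343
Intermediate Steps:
Z = 720 (Z = Mul(Add(53, 67), 6) = Mul(120, 6) = 720)
Add(Add(6822, Function('Q')(Z)), 23251) = Add(Add(6822, Add(-10, Mul(-1, 720))), 23251) = Add(Add(6822, Add(-10, -720)), 23251) = Add(Add(6822, -730), 23251) = Add(6092, 23251) = 29343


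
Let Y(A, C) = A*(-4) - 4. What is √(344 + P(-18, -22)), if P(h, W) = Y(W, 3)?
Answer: 2*√107 ≈ 20.688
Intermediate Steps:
Y(A, C) = -4 - 4*A (Y(A, C) = -4*A - 4 = -4 - 4*A)
P(h, W) = -4 - 4*W
√(344 + P(-18, -22)) = √(344 + (-4 - 4*(-22))) = √(344 + (-4 + 88)) = √(344 + 84) = √428 = 2*√107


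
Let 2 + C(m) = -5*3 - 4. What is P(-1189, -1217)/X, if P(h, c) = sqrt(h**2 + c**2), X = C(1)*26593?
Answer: -sqrt(2894810)/558453 ≈ -0.0030467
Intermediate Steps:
C(m) = -21 (C(m) = -2 + (-5*3 - 4) = -2 + (-15 - 4) = -2 - 19 = -21)
X = -558453 (X = -21*26593 = -558453)
P(h, c) = sqrt(c**2 + h**2)
P(-1189, -1217)/X = sqrt((-1217)**2 + (-1189)**2)/(-558453) = sqrt(1481089 + 1413721)*(-1/558453) = sqrt(2894810)*(-1/558453) = -sqrt(2894810)/558453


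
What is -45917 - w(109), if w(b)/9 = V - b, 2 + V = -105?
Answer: -43973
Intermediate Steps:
V = -107 (V = -2 - 105 = -107)
w(b) = -963 - 9*b (w(b) = 9*(-107 - b) = -963 - 9*b)
-45917 - w(109) = -45917 - (-963 - 9*109) = -45917 - (-963 - 981) = -45917 - 1*(-1944) = -45917 + 1944 = -43973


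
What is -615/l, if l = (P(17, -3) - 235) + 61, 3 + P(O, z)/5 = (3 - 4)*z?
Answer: 205/58 ≈ 3.5345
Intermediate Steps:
P(O, z) = -15 - 5*z (P(O, z) = -15 + 5*((3 - 4)*z) = -15 + 5*(-z) = -15 - 5*z)
l = -174 (l = ((-15 - 5*(-3)) - 235) + 61 = ((-15 + 15) - 235) + 61 = (0 - 235) + 61 = -235 + 61 = -174)
-615/l = -615/(-174) = -615*(-1/174) = 205/58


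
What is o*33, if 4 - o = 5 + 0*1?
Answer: -33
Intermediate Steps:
o = -1 (o = 4 - (5 + 0*1) = 4 - (5 + 0) = 4 - 1*5 = 4 - 5 = -1)
o*33 = -1*33 = -33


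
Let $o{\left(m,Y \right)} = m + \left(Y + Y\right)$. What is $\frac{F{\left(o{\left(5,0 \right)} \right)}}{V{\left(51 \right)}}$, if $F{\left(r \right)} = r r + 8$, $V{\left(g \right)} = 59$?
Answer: $\frac{33}{59} \approx 0.55932$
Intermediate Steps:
$o{\left(m,Y \right)} = m + 2 Y$
$F{\left(r \right)} = 8 + r^{2}$ ($F{\left(r \right)} = r^{2} + 8 = 8 + r^{2}$)
$\frac{F{\left(o{\left(5,0 \right)} \right)}}{V{\left(51 \right)}} = \frac{8 + \left(5 + 2 \cdot 0\right)^{2}}{59} = \left(8 + \left(5 + 0\right)^{2}\right) \frac{1}{59} = \left(8 + 5^{2}\right) \frac{1}{59} = \left(8 + 25\right) \frac{1}{59} = 33 \cdot \frac{1}{59} = \frac{33}{59}$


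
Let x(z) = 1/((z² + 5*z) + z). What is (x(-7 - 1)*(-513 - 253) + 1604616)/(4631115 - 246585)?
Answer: 2567309/7015248 ≈ 0.36596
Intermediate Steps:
x(z) = 1/(z² + 6*z)
(x(-7 - 1)*(-513 - 253) + 1604616)/(4631115 - 246585) = ((1/((-7 - 1)*(6 + (-7 - 1))))*(-513 - 253) + 1604616)/(4631115 - 246585) = ((1/((-8)*(6 - 8)))*(-766) + 1604616)/4384530 = (-⅛/(-2)*(-766) + 1604616)*(1/4384530) = (-⅛*(-½)*(-766) + 1604616)*(1/4384530) = ((1/16)*(-766) + 1604616)*(1/4384530) = (-383/8 + 1604616)*(1/4384530) = (12836545/8)*(1/4384530) = 2567309/7015248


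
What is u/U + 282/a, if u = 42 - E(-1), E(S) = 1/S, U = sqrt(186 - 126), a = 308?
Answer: 141/154 + 43*sqrt(15)/30 ≈ 6.4669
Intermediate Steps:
U = 2*sqrt(15) (U = sqrt(60) = 2*sqrt(15) ≈ 7.7460)
u = 43 (u = 42 - 1/(-1) = 42 - 1*(-1) = 42 + 1 = 43)
u/U + 282/a = 43/((2*sqrt(15))) + 282/308 = 43*(sqrt(15)/30) + 282*(1/308) = 43*sqrt(15)/30 + 141/154 = 141/154 + 43*sqrt(15)/30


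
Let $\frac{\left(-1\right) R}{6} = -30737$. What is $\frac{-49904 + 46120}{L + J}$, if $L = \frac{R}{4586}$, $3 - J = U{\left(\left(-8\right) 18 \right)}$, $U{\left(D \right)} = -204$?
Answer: $- \frac{4338356}{283431} \approx -15.307$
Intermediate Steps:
$R = 184422$ ($R = \left(-6\right) \left(-30737\right) = 184422$)
$J = 207$ ($J = 3 - -204 = 3 + 204 = 207$)
$L = \frac{92211}{2293}$ ($L = \frac{184422}{4586} = 184422 \cdot \frac{1}{4586} = \frac{92211}{2293} \approx 40.214$)
$\frac{-49904 + 46120}{L + J} = \frac{-49904 + 46120}{\frac{92211}{2293} + 207} = - \frac{3784}{\frac{566862}{2293}} = \left(-3784\right) \frac{2293}{566862} = - \frac{4338356}{283431}$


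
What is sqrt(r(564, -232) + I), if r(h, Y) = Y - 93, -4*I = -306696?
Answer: sqrt(76349) ≈ 276.31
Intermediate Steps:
I = 76674 (I = -1/4*(-306696) = 76674)
r(h, Y) = -93 + Y
sqrt(r(564, -232) + I) = sqrt((-93 - 232) + 76674) = sqrt(-325 + 76674) = sqrt(76349)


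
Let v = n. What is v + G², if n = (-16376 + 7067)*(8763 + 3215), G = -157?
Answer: -111478553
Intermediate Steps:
n = -111503202 (n = -9309*11978 = -111503202)
v = -111503202
v + G² = -111503202 + (-157)² = -111503202 + 24649 = -111478553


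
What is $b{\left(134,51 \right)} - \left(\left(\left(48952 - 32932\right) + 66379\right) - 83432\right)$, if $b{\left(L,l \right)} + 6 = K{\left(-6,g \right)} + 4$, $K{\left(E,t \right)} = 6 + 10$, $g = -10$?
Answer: $1047$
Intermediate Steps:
$K{\left(E,t \right)} = 16$
$b{\left(L,l \right)} = 14$ ($b{\left(L,l \right)} = -6 + \left(16 + 4\right) = -6 + 20 = 14$)
$b{\left(134,51 \right)} - \left(\left(\left(48952 - 32932\right) + 66379\right) - 83432\right) = 14 - \left(\left(\left(48952 - 32932\right) + 66379\right) - 83432\right) = 14 - \left(\left(16020 + 66379\right) - 83432\right) = 14 - \left(82399 - 83432\right) = 14 - -1033 = 14 + 1033 = 1047$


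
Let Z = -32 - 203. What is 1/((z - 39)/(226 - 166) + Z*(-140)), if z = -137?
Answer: 15/493456 ≈ 3.0398e-5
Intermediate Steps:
Z = -235
1/((z - 39)/(226 - 166) + Z*(-140)) = 1/((-137 - 39)/(226 - 166) - 235*(-140)) = 1/(-176/60 + 32900) = 1/(-176*1/60 + 32900) = 1/(-44/15 + 32900) = 1/(493456/15) = 15/493456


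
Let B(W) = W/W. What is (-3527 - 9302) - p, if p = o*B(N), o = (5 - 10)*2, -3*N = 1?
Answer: -12819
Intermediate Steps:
N = -⅓ (N = -⅓*1 = -⅓ ≈ -0.33333)
B(W) = 1
o = -10 (o = -5*2 = -10)
p = -10 (p = -10*1 = -10)
(-3527 - 9302) - p = (-3527 - 9302) - 1*(-10) = -12829 + 10 = -12819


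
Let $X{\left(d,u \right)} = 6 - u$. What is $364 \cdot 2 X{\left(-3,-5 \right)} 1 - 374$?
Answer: $7634$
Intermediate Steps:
$364 \cdot 2 X{\left(-3,-5 \right)} 1 - 374 = 364 \cdot 2 \left(6 - -5\right) 1 - 374 = 364 \cdot 2 \left(6 + 5\right) 1 - 374 = 364 \cdot 2 \cdot 11 \cdot 1 - 374 = 364 \cdot 22 \cdot 1 - 374 = 364 \cdot 22 - 374 = 8008 - 374 = 7634$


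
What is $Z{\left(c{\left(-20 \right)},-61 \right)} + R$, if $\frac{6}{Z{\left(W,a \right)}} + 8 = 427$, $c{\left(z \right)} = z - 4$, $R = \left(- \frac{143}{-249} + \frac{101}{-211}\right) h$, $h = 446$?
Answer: $\frac{939170210}{22013841} \approx 42.663$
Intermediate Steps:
$R = \frac{2240704}{52539}$ ($R = \left(- \frac{143}{-249} + \frac{101}{-211}\right) 446 = \left(\left(-143\right) \left(- \frac{1}{249}\right) + 101 \left(- \frac{1}{211}\right)\right) 446 = \left(\frac{143}{249} - \frac{101}{211}\right) 446 = \frac{5024}{52539} \cdot 446 = \frac{2240704}{52539} \approx 42.648$)
$c{\left(z \right)} = -4 + z$
$Z{\left(W,a \right)} = \frac{6}{419}$ ($Z{\left(W,a \right)} = \frac{6}{-8 + 427} = \frac{6}{419}$)
$Z{\left(c{\left(-20 \right)},-61 \right)} + R = \frac{6}{419} + \frac{2240704}{52539} = \frac{939170210}{22013841}$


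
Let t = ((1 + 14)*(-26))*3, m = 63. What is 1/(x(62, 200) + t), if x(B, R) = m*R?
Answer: 1/11430 ≈ 8.7489e-5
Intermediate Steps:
x(B, R) = 63*R
t = -1170 (t = (15*(-26))*3 = -390*3 = -1170)
1/(x(62, 200) + t) = 1/(63*200 - 1170) = 1/(12600 - 1170) = 1/11430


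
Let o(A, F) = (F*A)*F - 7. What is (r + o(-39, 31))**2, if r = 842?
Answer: 1342782736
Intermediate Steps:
o(A, F) = -7 + A*F**2 (o(A, F) = (A*F)*F - 7 = A*F**2 - 7 = -7 + A*F**2)
(r + o(-39, 31))**2 = (842 + (-7 - 39*31**2))**2 = (842 + (-7 - 39*961))**2 = (842 + (-7 - 37479))**2 = (842 - 37486)**2 = (-36644)**2 = 1342782736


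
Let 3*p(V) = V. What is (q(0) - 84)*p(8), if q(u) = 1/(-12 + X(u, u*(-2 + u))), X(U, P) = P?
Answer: -2018/9 ≈ -224.22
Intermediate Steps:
p(V) = V/3
q(u) = 1/(-12 + u*(-2 + u))
(q(0) - 84)*p(8) = (1/(-12 + 0*(-2 + 0)) - 84)*((⅓)*8) = (1/(-12 + 0*(-2)) - 84)*(8/3) = (1/(-12 + 0) - 84)*(8/3) = (1/(-12) - 84)*(8/3) = (-1/12 - 84)*(8/3) = -1009/12*8/3 = -2018/9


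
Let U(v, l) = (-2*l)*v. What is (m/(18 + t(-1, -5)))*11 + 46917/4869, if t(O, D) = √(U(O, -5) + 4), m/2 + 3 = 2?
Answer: 22819/2705 + I*√6/15 ≈ 8.4359 + 0.1633*I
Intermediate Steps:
U(v, l) = -2*l*v
m = -2 (m = -6 + 2*2 = -6 + 4 = -2)
t(O, D) = √(4 + 10*O) (t(O, D) = √(-2*(-5)*O + 4) = √(10*O + 4) = √(4 + 10*O))
(m/(18 + t(-1, -5)))*11 + 46917/4869 = -2/(18 + √(4 + 10*(-1)))*11 + 46917/4869 = -2/(18 + √(4 - 10))*11 + 46917*(1/4869) = -2/(18 + √(-6))*11 + 5213/541 = -2/(18 + I*√6)*11 + 5213/541 = -22/(18 + I*√6) + 5213/541 = 5213/541 - 22/(18 + I*√6)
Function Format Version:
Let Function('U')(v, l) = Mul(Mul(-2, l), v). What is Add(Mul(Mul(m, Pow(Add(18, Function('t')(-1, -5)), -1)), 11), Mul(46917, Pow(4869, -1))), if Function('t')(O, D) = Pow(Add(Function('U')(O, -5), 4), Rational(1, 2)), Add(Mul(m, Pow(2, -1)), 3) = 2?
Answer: Add(Rational(22819, 2705), Mul(Rational(1, 15), I, Pow(6, Rational(1, 2)))) ≈ Add(8.4359, Mul(0.16330, I))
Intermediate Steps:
Function('U')(v, l) = Mul(-2, l, v)
m = -2 (m = Add(-6, Mul(2, 2)) = Add(-6, 4) = -2)
Function('t')(O, D) = Pow(Add(4, Mul(10, O)), Rational(1, 2)) (Function('t')(O, D) = Pow(Add(Mul(-2, -5, O), 4), Rational(1, 2)) = Pow(Add(Mul(10, O), 4), Rational(1, 2)) = Pow(Add(4, Mul(10, O)), Rational(1, 2)))
Add(Mul(Mul(m, Pow(Add(18, Function('t')(-1, -5)), -1)), 11), Mul(46917, Pow(4869, -1))) = Add(Mul(Mul(-2, Pow(Add(18, Pow(Add(4, Mul(10, -1)), Rational(1, 2))), -1)), 11), Mul(46917, Pow(4869, -1))) = Add(Mul(Mul(-2, Pow(Add(18, Pow(Add(4, -10), Rational(1, 2))), -1)), 11), Mul(46917, Rational(1, 4869))) = Add(Mul(Mul(-2, Pow(Add(18, Pow(-6, Rational(1, 2))), -1)), 11), Rational(5213, 541)) = Add(Mul(Mul(-2, Pow(Add(18, Mul(I, Pow(6, Rational(1, 2)))), -1)), 11), Rational(5213, 541)) = Add(Mul(-22, Pow(Add(18, Mul(I, Pow(6, Rational(1, 2)))), -1)), Rational(5213, 541)) = Add(Rational(5213, 541), Mul(-22, Pow(Add(18, Mul(I, Pow(6, Rational(1, 2)))), -1)))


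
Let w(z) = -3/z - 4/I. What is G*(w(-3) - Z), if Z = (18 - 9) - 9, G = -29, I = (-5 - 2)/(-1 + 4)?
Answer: -551/7 ≈ -78.714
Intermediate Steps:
I = -7/3 ≈ -2.3333
w(z) = 12/7 - 3/z (w(z) = -3/z - 4/(-7/3) = -3/z - 4*(-3/7) = -3/z + 12/7 = 12/7 - 3/z)
Z = 0 (Z = 9 - 9 = 0)
G*(w(-3) - Z) = -29*((12/7 - 3/(-3)) - 1*0) = -29*((12/7 - 3*(-1/3)) + 0) = -29*((12/7 + 1) + 0) = -29*(19/7 + 0) = -29*19/7 = -551/7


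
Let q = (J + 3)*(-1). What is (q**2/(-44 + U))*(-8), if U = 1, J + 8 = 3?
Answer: 32/43 ≈ 0.74419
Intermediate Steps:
J = -5 (J = -8 + 3 = -5)
q = 2 (q = (-5 + 3)*(-1) = -2*(-1) = 2)
(q**2/(-44 + U))*(-8) = (2**2/(-44 + 1))*(-8) = (4/(-43))*(-8) = (4*(-1/43))*(-8) = -4/43*(-8) = 32/43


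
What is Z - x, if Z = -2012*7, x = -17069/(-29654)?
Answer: -417664005/29654 ≈ -14085.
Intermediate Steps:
x = 17069/29654 (x = -17069*(-1/29654) = 17069/29654 ≈ 0.57561)
Z = -14084
Z - x = -14084 - 1*17069/29654 = -14084 - 17069/29654 = -417664005/29654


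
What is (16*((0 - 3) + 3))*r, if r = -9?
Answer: 0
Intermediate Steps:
(16*((0 - 3) + 3))*r = (16*((0 - 3) + 3))*(-9) = (16*(-3 + 3))*(-9) = (16*0)*(-9) = 0*(-9) = 0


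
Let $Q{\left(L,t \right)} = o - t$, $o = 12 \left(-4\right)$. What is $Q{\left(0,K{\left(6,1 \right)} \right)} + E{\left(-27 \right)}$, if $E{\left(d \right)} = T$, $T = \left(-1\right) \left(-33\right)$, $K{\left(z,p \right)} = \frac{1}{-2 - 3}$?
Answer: $- \frac{74}{5} \approx -14.8$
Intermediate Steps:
$K{\left(z,p \right)} = - \frac{1}{5}$ ($K{\left(z,p \right)} = \frac{1}{-5} = - \frac{1}{5}$)
$o = -48$
$T = 33$
$E{\left(d \right)} = 33$
$Q{\left(L,t \right)} = -48 - t$
$Q{\left(0,K{\left(6,1 \right)} \right)} + E{\left(-27 \right)} = \left(-48 - - \frac{1}{5}\right) + 33 = \left(-48 + \frac{1}{5}\right) + 33 = - \frac{239}{5} + 33 = - \frac{74}{5}$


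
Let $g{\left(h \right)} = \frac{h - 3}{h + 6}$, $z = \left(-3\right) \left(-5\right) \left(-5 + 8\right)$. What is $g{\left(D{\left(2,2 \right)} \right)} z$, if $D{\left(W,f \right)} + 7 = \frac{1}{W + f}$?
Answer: $585$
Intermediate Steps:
$D{\left(W,f \right)} = -7 + \frac{1}{W + f}$
$z = 45$ ($z = 15 \cdot 3 = 45$)
$g{\left(h \right)} = \frac{-3 + h}{6 + h}$
$g{\left(D{\left(2,2 \right)} \right)} z = \frac{-3 + \frac{1 - 14 - 14}{2 + 2}}{6 + \frac{1 - 14 - 14}{2 + 2}} \cdot 45 = \frac{-3 + \frac{1 - 14 - 14}{4}}{6 + \frac{1 - 14 - 14}{4}} \cdot 45 = \frac{-3 + \frac{1}{4} \left(-27\right)}{6 + \frac{1}{4} \left(-27\right)} 45 = \frac{-3 - \frac{27}{4}}{6 - \frac{27}{4}} \cdot 45 = \frac{1}{- \frac{3}{4}} \left(- \frac{39}{4}\right) 45 = \left(- \frac{4}{3}\right) \left(- \frac{39}{4}\right) 45 = 13 \cdot 45 = 585$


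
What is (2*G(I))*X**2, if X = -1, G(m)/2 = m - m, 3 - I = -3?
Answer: 0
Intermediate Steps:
I = 6 (I = 3 - 1*(-3) = 3 + 3 = 6)
G(m) = 0 (G(m) = 2*(m - m) = 2*0 = 0)
(2*G(I))*X**2 = (2*0)*(-1)**2 = 0*1 = 0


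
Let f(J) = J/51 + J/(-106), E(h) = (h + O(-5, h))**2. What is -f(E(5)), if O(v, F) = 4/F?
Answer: -9251/27030 ≈ -0.34225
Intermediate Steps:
E(h) = (h + 4/h)**2
f(J) = 55*J/5406 (f(J) = J*(1/51) + J*(-1/106) = J/51 - J/106 = 55*J/5406)
-f(E(5)) = -55*(4 + 5**2)**2/5**2/5406 = -55*(4 + 25)**2/25/5406 = -55*(1/25)*29**2/5406 = -55*(1/25)*841/5406 = -55*841/(5406*25) = -1*9251/27030 = -9251/27030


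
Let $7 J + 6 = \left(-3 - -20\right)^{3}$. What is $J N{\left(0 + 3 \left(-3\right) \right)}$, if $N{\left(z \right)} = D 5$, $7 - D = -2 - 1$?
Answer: $35050$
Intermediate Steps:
$D = 10$ ($D = 7 - \left(-2 - 1\right) = 7 - -3 = 7 + 3 = 10$)
$N{\left(z \right)} = 50$ ($N{\left(z \right)} = 10 \cdot 5 = 50$)
$J = 701$ ($J = - \frac{6}{7} + \frac{\left(-3 - -20\right)^{3}}{7} = - \frac{6}{7} + \frac{\left(-3 + 20\right)^{3}}{7} = - \frac{6}{7} + \frac{17^{3}}{7} = - \frac{6}{7} + \frac{1}{7} \cdot 4913 = - \frac{6}{7} + \frac{4913}{7} = 701$)
$J N{\left(0 + 3 \left(-3\right) \right)} = 701 \cdot 50 = 35050$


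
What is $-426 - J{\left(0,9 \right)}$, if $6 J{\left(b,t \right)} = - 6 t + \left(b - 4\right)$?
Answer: $- \frac{1249}{3} \approx -416.33$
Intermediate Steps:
$J{\left(b,t \right)} = - \frac{2}{3} - t + \frac{b}{6}$ ($J{\left(b,t \right)} = \frac{- 6 t + \left(b - 4\right)}{6} = \frac{- 6 t + \left(-4 + b\right)}{6} = \frac{-4 + b - 6 t}{6} = - \frac{2}{3} - t + \frac{b}{6}$)
$-426 - J{\left(0,9 \right)} = -426 - \left(- \frac{2}{3} - 9 + \frac{1}{6} \cdot 0\right) = -426 - \left(- \frac{2}{3} - 9 + 0\right) = -426 - - \frac{29}{3} = -426 + \frac{29}{3} = - \frac{1249}{3}$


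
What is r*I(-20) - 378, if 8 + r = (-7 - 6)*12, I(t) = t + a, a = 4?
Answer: 2246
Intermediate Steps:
I(t) = 4 + t (I(t) = t + 4 = 4 + t)
r = -164 (r = -8 + (-7 - 6)*12 = -8 - 13*12 = -8 - 156 = -164)
r*I(-20) - 378 = -164*(4 - 20) - 378 = -164*(-16) - 378 = 2624 - 378 = 2246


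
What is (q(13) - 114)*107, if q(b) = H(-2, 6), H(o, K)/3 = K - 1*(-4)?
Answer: -8988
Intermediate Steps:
H(o, K) = 12 + 3*K (H(o, K) = 3*(K - 1*(-4)) = 3*(K + 4) = 3*(4 + K) = 12 + 3*K)
q(b) = 30 (q(b) = 12 + 3*6 = 12 + 18 = 30)
(q(13) - 114)*107 = (30 - 114)*107 = -84*107 = -8988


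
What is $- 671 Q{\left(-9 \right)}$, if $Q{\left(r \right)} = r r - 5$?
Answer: $-50996$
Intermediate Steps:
$Q{\left(r \right)} = -5 + r^{2}$ ($Q{\left(r \right)} = r^{2} - 5 = -5 + r^{2}$)
$- 671 Q{\left(-9 \right)} = - 671 \left(-5 + \left(-9\right)^{2}\right) = - 671 \left(-5 + 81\right) = \left(-671\right) 76 = -50996$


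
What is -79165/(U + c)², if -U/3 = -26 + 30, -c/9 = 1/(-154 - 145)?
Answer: -7077430165/12809241 ≈ -552.53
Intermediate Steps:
c = 9/299 (c = -9/(-154 - 145) = -9/(-299) = -9*(-1/299) = 9/299 ≈ 0.030100)
U = -12 (U = -3*(-26 + 30) = -3*4 = -12)
-79165/(U + c)² = -79165/(-12 + 9/299)² = -79165/((-3579/299)²) = -79165/12809241/89401 = -79165*89401/12809241 = -7077430165/12809241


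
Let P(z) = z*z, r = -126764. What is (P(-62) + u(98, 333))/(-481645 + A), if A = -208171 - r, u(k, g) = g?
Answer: -4177/563052 ≈ -0.0074185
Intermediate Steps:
P(z) = z**2
A = -81407 (A = -208171 - 1*(-126764) = -208171 + 126764 = -81407)
(P(-62) + u(98, 333))/(-481645 + A) = ((-62)**2 + 333)/(-481645 - 81407) = (3844 + 333)/(-563052) = 4177*(-1/563052) = -4177/563052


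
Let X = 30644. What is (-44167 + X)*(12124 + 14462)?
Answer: -359522478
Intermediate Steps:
(-44167 + X)*(12124 + 14462) = (-44167 + 30644)*(12124 + 14462) = -13523*26586 = -359522478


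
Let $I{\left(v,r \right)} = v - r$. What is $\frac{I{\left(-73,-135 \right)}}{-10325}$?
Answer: $- \frac{62}{10325} \approx -0.0060048$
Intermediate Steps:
$\frac{I{\left(-73,-135 \right)}}{-10325} = \frac{-73 - -135}{-10325} = \left(-73 + 135\right) \left(- \frac{1}{10325}\right) = 62 \left(- \frac{1}{10325}\right) = - \frac{62}{10325}$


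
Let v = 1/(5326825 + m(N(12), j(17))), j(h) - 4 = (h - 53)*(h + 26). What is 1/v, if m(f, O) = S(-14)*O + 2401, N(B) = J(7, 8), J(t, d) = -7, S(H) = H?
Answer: 5350842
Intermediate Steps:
N(B) = -7
j(h) = 4 + (-53 + h)*(26 + h) (j(h) = 4 + (h - 53)*(h + 26) = 4 + (-53 + h)*(26 + h))
m(f, O) = 2401 - 14*O (m(f, O) = -14*O + 2401 = 2401 - 14*O)
v = 1/5350842 (v = 1/(5326825 + (2401 - 14*(-1374 + 17² - 27*17))) = 1/(5326825 + (2401 - 14*(-1374 + 289 - 459))) = 1/(5326825 + (2401 - 14*(-1544))) = 1/(5326825 + (2401 + 21616)) = 1/(5326825 + 24017) = 1/5350842 ≈ 1.8689e-7)
1/v = 1/(1/5350842) = 5350842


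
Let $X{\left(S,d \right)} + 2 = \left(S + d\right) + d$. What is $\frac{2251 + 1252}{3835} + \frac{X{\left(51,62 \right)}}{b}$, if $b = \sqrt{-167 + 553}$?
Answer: $\frac{3503}{3835} + \frac{173 \sqrt{386}}{386} \approx 9.7189$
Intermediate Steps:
$b = \sqrt{386} \approx 19.647$
$X{\left(S,d \right)} = -2 + S + 2 d$ ($X{\left(S,d \right)} = -2 + \left(\left(S + d\right) + d\right) = -2 + \left(S + 2 d\right) = -2 + S + 2 d$)
$\frac{2251 + 1252}{3835} + \frac{X{\left(51,62 \right)}}{b} = \frac{2251 + 1252}{3835} + \frac{-2 + 51 + 2 \cdot 62}{\sqrt{386}} = 3503 \cdot \frac{1}{3835} + \left(-2 + 51 + 124\right) \frac{\sqrt{386}}{386} = \frac{3503}{3835} + 173 \frac{\sqrt{386}}{386} = \frac{3503}{3835} + \frac{173 \sqrt{386}}{386}$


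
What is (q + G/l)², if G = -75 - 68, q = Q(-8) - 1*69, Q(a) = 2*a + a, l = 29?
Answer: 8065600/841 ≈ 9590.5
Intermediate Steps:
Q(a) = 3*a
q = -93 (q = 3*(-8) - 1*69 = -24 - 69 = -93)
G = -143
(q + G/l)² = (-93 - 143/29)² = (-2840/29)² = 8065600/841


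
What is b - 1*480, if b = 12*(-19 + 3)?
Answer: -672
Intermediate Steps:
b = -192 (b = 12*(-16) = -192)
b - 1*480 = -192 - 1*480 = -192 - 480 = -672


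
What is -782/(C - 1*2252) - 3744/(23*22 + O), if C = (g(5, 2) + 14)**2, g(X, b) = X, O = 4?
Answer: -1113514/160735 ≈ -6.9276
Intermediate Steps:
C = 361 (C = (5 + 14)**2 = 19**2 = 361)
-782/(C - 1*2252) - 3744/(23*22 + O) = -782/(361 - 1*2252) - 3744/(23*22 + 4) = -782/(361 - 2252) - 3744/(506 + 4) = -782/(-1891) - 3744/510 = -782*(-1/1891) - 3744*1/510 = 782/1891 - 624/85 = -1113514/160735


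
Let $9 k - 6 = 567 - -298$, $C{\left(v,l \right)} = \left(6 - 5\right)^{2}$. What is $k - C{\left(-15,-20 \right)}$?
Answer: $\frac{862}{9} \approx 95.778$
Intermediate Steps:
$C{\left(v,l \right)} = 1$ ($C{\left(v,l \right)} = 1^{2} = 1$)
$k = \frac{871}{9}$ ($k = \frac{2}{3} + \frac{567 - -298}{9} = \frac{2}{3} + \frac{567 + 298}{9} = \frac{2}{3} + \frac{1}{9} \cdot 865 = \frac{2}{3} + \frac{865}{9} = \frac{871}{9} \approx 96.778$)
$k - C{\left(-15,-20 \right)} = \frac{871}{9} - 1 = \frac{862}{9}$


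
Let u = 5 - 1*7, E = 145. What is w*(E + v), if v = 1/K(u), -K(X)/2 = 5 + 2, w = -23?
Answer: -46667/14 ≈ -3333.4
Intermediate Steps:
u = -2 (u = 5 - 7 = -2)
K(X) = -14 (K(X) = -2*(5 + 2) = -2*7 = -14)
v = -1/14 (v = 1/(-14) = -1/14 ≈ -0.071429)
w*(E + v) = -23*(145 - 1/14) = -23*2029/14 = -46667/14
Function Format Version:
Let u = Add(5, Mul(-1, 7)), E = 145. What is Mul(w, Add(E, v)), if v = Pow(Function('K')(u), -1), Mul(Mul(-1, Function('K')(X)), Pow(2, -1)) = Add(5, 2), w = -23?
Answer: Rational(-46667, 14) ≈ -3333.4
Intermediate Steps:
u = -2 (u = Add(5, -7) = -2)
Function('K')(X) = -14 (Function('K')(X) = Mul(-2, Add(5, 2)) = Mul(-2, 7) = -14)
v = Rational(-1, 14) (v = Pow(-14, -1) = Rational(-1, 14) ≈ -0.071429)
Mul(w, Add(E, v)) = Mul(-23, Add(145, Rational(-1, 14))) = Mul(-23, Rational(2029, 14)) = Rational(-46667, 14)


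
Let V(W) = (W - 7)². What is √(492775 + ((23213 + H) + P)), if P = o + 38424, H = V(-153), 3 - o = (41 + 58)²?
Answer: √570214 ≈ 755.13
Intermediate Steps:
V(W) = (-7 + W)²
o = -9798 (o = 3 - (41 + 58)² = 3 - 1*99² = 3 - 1*9801 = 3 - 9801 = -9798)
H = 25600 (H = (-7 - 153)² = (-160)² = 25600)
P = 28626 (P = -9798 + 38424 = 28626)
√(492775 + ((23213 + H) + P)) = √(492775 + ((23213 + 25600) + 28626)) = √(492775 + (48813 + 28626)) = √(492775 + 77439) = √570214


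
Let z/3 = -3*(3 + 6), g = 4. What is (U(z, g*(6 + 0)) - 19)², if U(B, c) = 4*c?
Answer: 5929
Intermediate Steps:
z = -81 (z = 3*(-3*(3 + 6)) = 3*(-3*9) = 3*(-27) = -81)
(U(z, g*(6 + 0)) - 19)² = (4*(4*(6 + 0)) - 19)² = (4*(4*6) - 19)² = (4*24 - 19)² = (96 - 19)² = 77² = 5929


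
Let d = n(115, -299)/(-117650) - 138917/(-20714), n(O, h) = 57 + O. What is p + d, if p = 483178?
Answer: 588761070348021/1218501050 ≈ 4.8318e+5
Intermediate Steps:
d = 8170011121/1218501050 (d = (57 + 115)/(-117650) - 138917/(-20714) = 172*(-1/117650) - 138917*(-1/20714) = -86/58825 + 138917/20714 = 8170011121/1218501050 ≈ 6.7050)
p + d = 483178 + 8170011121/1218501050 = 588761070348021/1218501050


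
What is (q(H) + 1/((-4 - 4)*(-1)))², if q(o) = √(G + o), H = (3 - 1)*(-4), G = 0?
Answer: -511/64 + I*√2/2 ≈ -7.9844 + 0.70711*I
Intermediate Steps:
H = -8 (H = 2*(-4) = -8)
q(o) = √o (q(o) = √(0 + o) = √o)
(q(H) + 1/((-4 - 4)*(-1)))² = (√(-8) + 1/((-4 - 4)*(-1)))² = (2*I*√2 + 1/(-8*(-1)))² = (2*I*√2 + 1/8)² = (2*I*√2 + ⅛)² = (⅛ + 2*I*√2)²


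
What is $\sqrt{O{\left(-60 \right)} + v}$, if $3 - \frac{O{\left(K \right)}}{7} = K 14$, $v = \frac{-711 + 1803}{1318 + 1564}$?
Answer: $\frac{\sqrt{12254101167}}{1441} \approx 76.82$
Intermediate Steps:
$v = \frac{546}{1441}$ ($v = \frac{1092}{2882} = 1092 \cdot \frac{1}{2882} = \frac{546}{1441} \approx 0.3789$)
$O{\left(K \right)} = 21 - 98 K$ ($O{\left(K \right)} = 21 - 7 K 14 = 21 - 7 \cdot 14 K = 21 - 98 K$)
$\sqrt{O{\left(-60 \right)} + v} = \sqrt{\left(21 - -5880\right) + \frac{546}{1441}} = \sqrt{\left(21 + 5880\right) + \frac{546}{1441}} = \sqrt{5901 + \frac{546}{1441}} = \sqrt{\frac{8503887}{1441}} = \frac{\sqrt{12254101167}}{1441}$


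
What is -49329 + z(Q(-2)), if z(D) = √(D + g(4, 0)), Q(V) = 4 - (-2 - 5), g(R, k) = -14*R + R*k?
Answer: -49329 + 3*I*√5 ≈ -49329.0 + 6.7082*I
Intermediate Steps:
Q(V) = 11 (Q(V) = 4 - 1*(-7) = 4 + 7 = 11)
z(D) = √(-56 + D) (z(D) = √(D + 4*(-14 + 0)) = √(D + 4*(-14)) = √(D - 56) = √(-56 + D))
-49329 + z(Q(-2)) = -49329 + √(-56 + 11) = -49329 + √(-45) = -49329 + 3*I*√5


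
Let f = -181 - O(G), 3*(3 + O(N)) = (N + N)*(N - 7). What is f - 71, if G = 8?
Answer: -763/3 ≈ -254.33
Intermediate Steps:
O(N) = -3 + 2*N*(-7 + N)/3 (O(N) = -3 + ((N + N)*(N - 7))/3 = -3 + ((2*N)*(-7 + N))/3 = -3 + (2*N*(-7 + N))/3 = -3 + 2*N*(-7 + N)/3)
f = -550/3 (f = -181 - (-3 - 14/3*8 + (2/3)*8**2) = -181 - (-3 - 112/3 + (2/3)*64) = -181 - (-3 - 112/3 + 128/3) = -181 - 1*7/3 = -181 - 7/3 = -550/3 ≈ -183.33)
f - 71 = -550/3 - 71 = -763/3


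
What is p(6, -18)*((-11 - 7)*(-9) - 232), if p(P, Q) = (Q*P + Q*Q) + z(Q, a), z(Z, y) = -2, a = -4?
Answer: -14980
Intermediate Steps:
p(P, Q) = -2 + Q² + P*Q (p(P, Q) = (Q*P + Q*Q) - 2 = (P*Q + Q²) - 2 = (Q² + P*Q) - 2 = -2 + Q² + P*Q)
p(6, -18)*((-11 - 7)*(-9) - 232) = (-2 + (-18)² + 6*(-18))*((-11 - 7)*(-9) - 232) = (-2 + 324 - 108)*(-18*(-9) - 232) = 214*(162 - 232) = 214*(-70) = -14980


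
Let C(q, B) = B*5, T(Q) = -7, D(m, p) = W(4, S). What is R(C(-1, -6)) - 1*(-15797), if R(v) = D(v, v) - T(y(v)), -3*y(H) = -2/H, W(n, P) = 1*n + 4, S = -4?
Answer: 15812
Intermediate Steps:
W(n, P) = 4 + n (W(n, P) = n + 4 = 4 + n)
D(m, p) = 8 (D(m, p) = 4 + 4 = 8)
y(H) = 2/(3*H) (y(H) = -(-2)/(3*H) = 2/(3*H))
C(q, B) = 5*B
R(v) = 15 (R(v) = 8 - 1*(-7) = 8 + 7 = 15)
R(C(-1, -6)) - 1*(-15797) = 15 - 1*(-15797) = 15 + 15797 = 15812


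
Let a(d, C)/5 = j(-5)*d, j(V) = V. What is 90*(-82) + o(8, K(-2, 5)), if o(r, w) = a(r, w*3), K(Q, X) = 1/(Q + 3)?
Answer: -7580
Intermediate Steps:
a(d, C) = -25*d (a(d, C) = 5*(-5*d) = -25*d)
K(Q, X) = 1/(3 + Q)
o(r, w) = -25*r
90*(-82) + o(8, K(-2, 5)) = 90*(-82) - 25*8 = -7380 - 200 = -7580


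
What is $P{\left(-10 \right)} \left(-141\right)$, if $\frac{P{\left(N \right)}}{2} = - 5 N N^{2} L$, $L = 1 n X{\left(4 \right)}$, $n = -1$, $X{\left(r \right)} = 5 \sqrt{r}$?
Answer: $14100000$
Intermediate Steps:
$L = -10$ ($L = 1 \left(-1\right) 5 \sqrt{4} = - 5 \cdot 2 = \left(-1\right) 10 = -10$)
$P{\left(N \right)} = 100 N^{3}$ ($P{\left(N \right)} = 2 - 5 N N^{2} \left(-10\right) = 2 - 5 N^{3} \left(-10\right) = 2 \cdot 50 N^{3} = 100 N^{3}$)
$P{\left(-10 \right)} \left(-141\right) = 100 \left(-10\right)^{3} \left(-141\right) = 100 \left(-1000\right) \left(-141\right) = \left(-100000\right) \left(-141\right) = 14100000$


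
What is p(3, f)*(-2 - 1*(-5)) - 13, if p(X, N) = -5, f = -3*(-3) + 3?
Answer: -28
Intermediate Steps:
f = 12 (f = 9 + 3 = 12)
p(3, f)*(-2 - 1*(-5)) - 13 = -5*(-2 - 1*(-5)) - 13 = -5*(-2 + 5) - 13 = -5*3 - 13 = -15 - 13 = -28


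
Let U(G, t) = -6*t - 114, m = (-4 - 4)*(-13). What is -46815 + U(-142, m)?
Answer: -47553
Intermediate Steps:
m = 104 (m = -8*(-13) = 104)
U(G, t) = -114 - 6*t
-46815 + U(-142, m) = -46815 + (-114 - 6*104) = -46815 + (-114 - 624) = -46815 - 738 = -47553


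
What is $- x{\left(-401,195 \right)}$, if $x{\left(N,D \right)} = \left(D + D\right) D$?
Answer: $-76050$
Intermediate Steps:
$x{\left(N,D \right)} = 2 D^{2}$ ($x{\left(N,D \right)} = 2 D D = 2 D^{2}$)
$- x{\left(-401,195 \right)} = - 2 \cdot 195^{2} = - 2 \cdot 38025 = \left(-1\right) 76050 = -76050$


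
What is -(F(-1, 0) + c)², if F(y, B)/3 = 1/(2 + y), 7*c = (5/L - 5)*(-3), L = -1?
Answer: -2601/49 ≈ -53.082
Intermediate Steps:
c = 30/7 (c = ((5/(-1) - 5)*(-3))/7 = ((5*(-1) - 5)*(-3))/7 = ((-5 - 5)*(-3))/7 = (-10*(-3))/7 = (⅐)*30 = 30/7 ≈ 4.2857)
F(y, B) = 3/(2 + y)
-(F(-1, 0) + c)² = -(3/(2 - 1) + 30/7)² = -(3/1 + 30/7)² = -(3*1 + 30/7)² = -(3 + 30/7)² = -(51/7)² = -1*2601/49 = -2601/49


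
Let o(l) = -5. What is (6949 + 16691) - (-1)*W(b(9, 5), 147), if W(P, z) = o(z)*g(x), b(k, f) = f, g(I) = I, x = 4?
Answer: 23620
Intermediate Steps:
W(P, z) = -20 (W(P, z) = -5*4 = -20)
(6949 + 16691) - (-1)*W(b(9, 5), 147) = (6949 + 16691) - (-1)*(-20) = 23640 - 1*20 = 23640 - 20 = 23620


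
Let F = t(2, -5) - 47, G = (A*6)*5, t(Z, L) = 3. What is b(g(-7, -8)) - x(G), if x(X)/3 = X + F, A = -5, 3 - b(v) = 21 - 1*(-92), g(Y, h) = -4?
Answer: 472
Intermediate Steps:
b(v) = -110 (b(v) = 3 - (21 - 1*(-92)) = 3 - (21 + 92) = 3 - 1*113 = 3 - 113 = -110)
G = -150 (G = -5*6*5 = -30*5 = -150)
F = -44 (F = 3 - 47 = -44)
x(X) = -132 + 3*X (x(X) = 3*(X - 44) = 3*(-44 + X) = -132 + 3*X)
b(g(-7, -8)) - x(G) = -110 - (-132 + 3*(-150)) = -110 - (-132 - 450) = -110 - 1*(-582) = -110 + 582 = 472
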